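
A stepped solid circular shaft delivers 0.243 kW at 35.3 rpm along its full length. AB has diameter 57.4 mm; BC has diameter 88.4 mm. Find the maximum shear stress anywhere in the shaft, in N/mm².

1.77 N/mm²

ω = 2π·35.3/60 = 3.697 rad/s, so T = P/ω = 0.243×10³ / 3.697 = 65.74 N·m.
Under the same torque, τ_max = 16T/(πd³) is largest where d is smallest — segment AB (d = 57.4 mm).
τ_max = 16·65.74/(π·(0.0574)³) = 1.770×10^6 Pa.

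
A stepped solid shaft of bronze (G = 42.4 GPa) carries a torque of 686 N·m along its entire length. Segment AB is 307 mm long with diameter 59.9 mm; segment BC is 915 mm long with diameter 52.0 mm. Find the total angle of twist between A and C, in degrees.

1.41°

J_AB = π(0.0599)⁴/32 = 1.26×10^-6 m⁴; J_BC = π(0.0520)⁴/32 = 7.18×10^-7 m⁴.
θ = (T/G)·Σ L_i/J_i = (686.0/42.4×10⁹)·(0.307/1.26×10^-6 + 0.915/7.18×10^-7) = 0.02455 rad.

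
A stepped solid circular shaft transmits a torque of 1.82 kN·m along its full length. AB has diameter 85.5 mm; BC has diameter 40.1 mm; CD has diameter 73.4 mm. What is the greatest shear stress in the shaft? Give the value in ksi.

20.8 ksi

Under the same torque, τ_max = 16T/(πd³) is largest where d is smallest — segment BC (d = 40.1 mm).
τ_max = 16·1820/(π·(0.0401)³) = 1.438×10^8 Pa.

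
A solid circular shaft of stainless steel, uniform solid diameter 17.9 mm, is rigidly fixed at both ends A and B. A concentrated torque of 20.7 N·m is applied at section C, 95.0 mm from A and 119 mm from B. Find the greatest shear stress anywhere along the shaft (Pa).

1.02e7 Pa

With uniform GJ and both ends fixed, compatibility θ_AC = θ_CB gives T_A·a = T_B·b, together with T_A + T_B = T₀.
T_A = T₀·b/(a+b) = 20.70·119/214.0 = 11.51 N·m; T_B = 9.189 N·m.
τ in each portion: τ_AC = 1.02×10^7 Pa, τ_CB = 8.16×10^6 Pa; maximum is in AC.
τ_max = T_AC·r/J = 11.51·0.00895/1.01×10^-8 = 1.022×10^7 Pa.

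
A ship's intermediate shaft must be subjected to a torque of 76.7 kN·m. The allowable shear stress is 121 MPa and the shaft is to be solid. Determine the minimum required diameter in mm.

148 mm

For a solid shaft τ_max = 16T/(πd³), so d = (16T/(π τ_allow))^(1/3) = (16·76700/(π·1.21×10^8))^(1/3) = 0.1478 m.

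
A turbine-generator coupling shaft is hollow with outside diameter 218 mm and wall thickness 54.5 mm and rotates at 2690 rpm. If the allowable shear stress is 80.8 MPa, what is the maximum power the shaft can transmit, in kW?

J = π(d_o⁴ − d_i⁴)/32 = π(0.218⁴ − 0.109⁴)/32 = 2.079×10^-4 m⁴.
T_max = τ_allow·J/r = 8.08×10^7 × 2.079×10^-4 / 0.109 = 154100 N·m.
ω = 2π·2690/60 = 281.7 rad/s, so P_max = T_max·ω = 4.341×10^7 W.

43400 kW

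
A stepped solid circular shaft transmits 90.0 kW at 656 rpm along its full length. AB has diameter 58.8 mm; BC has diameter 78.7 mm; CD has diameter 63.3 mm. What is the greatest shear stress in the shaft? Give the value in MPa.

ω = 2π·656/60 = 68.70 rad/s, so T = P/ω = 90.0×10³ / 68.70 = 1310 N·m.
Under the same torque, τ_max = 16T/(πd³) is largest where d is smallest — segment AB (d = 58.8 mm).
τ_max = 16·1310/(π·(0.0588)³) = 3.282×10^7 Pa.

32.8 MPa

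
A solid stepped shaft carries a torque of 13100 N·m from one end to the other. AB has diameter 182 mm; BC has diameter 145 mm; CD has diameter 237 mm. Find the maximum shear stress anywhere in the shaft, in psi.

Under the same torque, τ_max = 16T/(πd³) is largest where d is smallest — segment BC (d = 145 mm).
τ_max = 16·13100/(π·(0.145)³) = 2.188×10^7 Pa.

3170 psi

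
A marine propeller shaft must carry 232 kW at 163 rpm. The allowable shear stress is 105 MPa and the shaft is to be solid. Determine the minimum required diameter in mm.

ω = 2π·163/60 = 17.07 rad/s, so T = P/ω = 232×10³ / 17.07 = 13590 N·m.
For a solid shaft τ_max = 16T/(πd³), so d = (16T/(π τ_allow))^(1/3) = (16·13590/(π·1.05×10^8))^(1/3) = 0.08703 m.

87.0 mm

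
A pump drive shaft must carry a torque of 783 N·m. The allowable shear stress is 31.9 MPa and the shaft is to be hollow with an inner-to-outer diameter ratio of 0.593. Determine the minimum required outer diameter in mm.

52.3 mm

For a hollow shaft with d_i/d_o = 0.593: τ_max = 16T/(π d_o³ (1−k⁴)), so d_o = [16T/(π τ_allow (1−k⁴))]^(1/3) = [16·783.0/(π·3.19×10^7·0.8763)]^(1/3) = 0.05225 m.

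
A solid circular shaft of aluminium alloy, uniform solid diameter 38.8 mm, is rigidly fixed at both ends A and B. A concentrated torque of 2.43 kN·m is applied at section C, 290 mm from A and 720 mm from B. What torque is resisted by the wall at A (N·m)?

1730 N·m

With uniform GJ and both ends fixed, compatibility θ_AC = θ_CB gives T_A·a = T_B·b, together with T_A + T_B = T₀.
T_A = T₀·b/(a+b) = 2430·720/1010 = 1732 N·m; T_B = 697.7 N·m.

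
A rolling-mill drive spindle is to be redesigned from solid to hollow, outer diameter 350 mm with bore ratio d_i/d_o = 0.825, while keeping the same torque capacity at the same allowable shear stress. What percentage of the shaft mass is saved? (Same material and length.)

51.6 %

Equal τ_max and T ⇒ the solid shaft needs d_s³ = d_o³(1−k⁴), so d_s = 350·(1−0.825⁴)^(1/3) = 284.4 mm.
Area ratio A_h/A_s = d_o²(1−k²)/d_s² = (1−k²)/(1−k⁴)^(2/3) = 0.4836.
Mass saving = 1 − 0.4836 = 51.6 %.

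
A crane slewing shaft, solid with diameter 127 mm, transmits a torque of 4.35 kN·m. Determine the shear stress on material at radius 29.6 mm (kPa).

5040 kPa

J = πd⁴/32 = π(0.127)⁴/32 = 2.554×10^-5 m⁴.
Shear stress varies linearly with radius: τ = T·r/J = 4350 × 0.0296 / 2.554×10^-5 = 5.042×10^6 Pa.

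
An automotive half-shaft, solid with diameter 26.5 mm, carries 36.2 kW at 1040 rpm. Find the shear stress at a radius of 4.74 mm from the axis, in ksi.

4.72 ksi

ω = 2π·1040/60 = 108.9 rad/s, so T = P/ω = 36.2×10³ / 108.9 = 332.4 N·m.
J = πd⁴/32 = π(0.0265)⁴/32 = 4.842×10^-8 m⁴.
Shear stress varies linearly with radius: τ = T·r/J = 332.4 × 0.00474 / 4.842×10^-8 = 3.254×10^7 Pa.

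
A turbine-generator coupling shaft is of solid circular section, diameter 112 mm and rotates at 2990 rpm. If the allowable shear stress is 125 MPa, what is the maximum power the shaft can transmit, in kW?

10800 kW

J = πd⁴/32 = π(0.112)⁴/32 = 1.545×10^-5 m⁴.
T_max = τ_allow·J/r = 1.25×10^8 × 1.545×10^-5 / 0.0560 = 34480 N·m.
ω = 2π·2990/60 = 313.1 rad/s, so P_max = T_max·ω = 1.080×10^7 W.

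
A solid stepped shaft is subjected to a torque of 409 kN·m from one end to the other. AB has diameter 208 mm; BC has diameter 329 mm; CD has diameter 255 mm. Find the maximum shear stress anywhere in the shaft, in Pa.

Under the same torque, τ_max = 16T/(πd³) is largest where d is smallest — segment AB (d = 208 mm).
τ_max = 16·409000/(π·(0.208)³) = 2.315×10^8 Pa.

2.31e8 Pa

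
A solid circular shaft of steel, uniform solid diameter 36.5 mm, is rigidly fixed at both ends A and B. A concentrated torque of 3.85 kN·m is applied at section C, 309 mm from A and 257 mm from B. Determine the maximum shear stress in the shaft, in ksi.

With uniform GJ and both ends fixed, compatibility θ_AC = θ_CB gives T_A·a = T_B·b, together with T_A + T_B = T₀.
T_A = T₀·b/(a+b) = 3850·257/566.0 = 1748 N·m; T_B = 2102 N·m.
τ in each portion: τ_AC = 1.83×10^8 Pa, τ_CB = 2.20×10^8 Pa; maximum is in CB.
τ_max = T_CB·r/J = 2102·0.0182/1.74×10^-7 = 2.201×10^8 Pa.

31.9 ksi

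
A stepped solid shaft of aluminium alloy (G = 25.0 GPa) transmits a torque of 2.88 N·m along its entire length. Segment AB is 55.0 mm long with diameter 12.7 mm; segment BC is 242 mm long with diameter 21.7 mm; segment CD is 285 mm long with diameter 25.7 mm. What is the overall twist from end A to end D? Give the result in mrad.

4.53 mrad

J_AB = π(0.0127)⁴/32 = 2.55×10^-9 m⁴; J_BC = π(0.0217)⁴/32 = 2.18×10^-8 m⁴; J_CD = π(0.0257)⁴/32 = 4.28×10^-8 m⁴.
θ = (T/G)·Σ L_i/J_i = (2.880/25.0×10⁹)·(0.0550/2.55×10^-9 + 0.242/2.18×10^-8 + 0.285/4.28×10^-8) = 4.528×10^-3 rad.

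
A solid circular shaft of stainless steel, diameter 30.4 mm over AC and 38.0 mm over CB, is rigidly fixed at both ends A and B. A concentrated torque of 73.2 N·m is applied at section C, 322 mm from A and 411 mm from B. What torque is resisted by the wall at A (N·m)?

25.1 N·m

Compatibility: T_A·a/J_AC = T_B·b/J_CB with T_A + T_B = T₀.
J_AC = 8.38×10^-8 m⁴, J_CB = 2.05×10^-7 m⁴, so T_A = T₀·(J_AC/a)/((J_AC/a)+(J_CB/b)) = 25.13 N·m, T_B = 48.07 N·m.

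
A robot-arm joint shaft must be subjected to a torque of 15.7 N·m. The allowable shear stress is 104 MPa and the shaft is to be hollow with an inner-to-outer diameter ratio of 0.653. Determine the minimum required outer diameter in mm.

For a hollow shaft with d_i/d_o = 0.653: τ_max = 16T/(π d_o³ (1−k⁴)), so d_o = [16T/(π τ_allow (1−k⁴))]^(1/3) = [16·15.70/(π·1.04×10^8·0.8182)]^(1/3) = 0.009795 m.

9.79 mm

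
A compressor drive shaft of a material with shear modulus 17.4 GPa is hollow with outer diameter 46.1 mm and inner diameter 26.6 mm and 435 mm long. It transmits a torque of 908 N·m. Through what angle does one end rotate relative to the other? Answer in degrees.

J = π(d_o⁴ − d_i⁴)/32 = π(0.0461⁴ − 0.0266⁴)/32 = 3.943×10^-7 m⁴.
θ = T·L/(G·J) = 908.0 × 0.435 / (17.4×10⁹ × 3.943×10^-7) = 0.05758 rad.

3.30°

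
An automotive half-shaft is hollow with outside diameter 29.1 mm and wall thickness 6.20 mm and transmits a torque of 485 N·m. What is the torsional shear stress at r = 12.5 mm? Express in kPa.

96600 kPa

J = π(d_o⁴ − d_i⁴)/32 = π(0.0291⁴ − 0.0167⁴)/32 = 6.276×10^-8 m⁴.
Shear stress varies linearly with radius: τ = T·r/J = 485.0 × 0.0125 / 6.276×10^-8 = 9.659×10^7 Pa.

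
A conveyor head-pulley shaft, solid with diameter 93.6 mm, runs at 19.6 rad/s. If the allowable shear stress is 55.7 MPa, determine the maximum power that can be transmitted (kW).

176 kW

J = πd⁴/32 = π(0.0936)⁴/32 = 7.535×10^-6 m⁴.
T_max = τ_allow·J/r = 5.57×10^7 × 7.535×10^-6 / 0.0468 = 8968 N·m.
ω = 19.6 rad/s, so P_max = T_max·ω = 1.758×10^5 W.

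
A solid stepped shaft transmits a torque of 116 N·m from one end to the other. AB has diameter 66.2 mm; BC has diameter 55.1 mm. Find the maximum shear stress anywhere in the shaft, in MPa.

3.53 MPa

Under the same torque, τ_max = 16T/(πd³) is largest where d is smallest — segment BC (d = 55.1 mm).
τ_max = 16·116.0/(π·(0.0551)³) = 3.532×10^6 Pa.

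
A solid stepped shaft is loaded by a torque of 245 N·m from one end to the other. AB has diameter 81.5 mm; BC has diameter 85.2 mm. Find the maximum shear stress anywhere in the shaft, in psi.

Under the same torque, τ_max = 16T/(πd³) is largest where d is smallest — segment AB (d = 81.5 mm).
τ_max = 16·245.0/(π·(0.0815)³) = 2.305×10^6 Pa.

334 psi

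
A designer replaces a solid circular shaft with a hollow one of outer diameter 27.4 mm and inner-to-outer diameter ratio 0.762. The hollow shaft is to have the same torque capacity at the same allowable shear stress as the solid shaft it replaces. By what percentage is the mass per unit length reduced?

Equal τ_max and T ⇒ the solid shaft needs d_s³ = d_o³(1−k⁴), so d_s = 27.4·(1−0.762⁴)^(1/3) = 23.89 mm.
Area ratio A_h/A_s = d_o²(1−k²)/d_s² = (1−k²)/(1−k⁴)^(2/3) = 0.5516.
Mass saving = 1 − 0.5516 = 44.8 %.

44.8 %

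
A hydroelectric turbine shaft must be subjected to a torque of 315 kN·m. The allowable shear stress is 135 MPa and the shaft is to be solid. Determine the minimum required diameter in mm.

For a solid shaft τ_max = 16T/(πd³), so d = (16T/(π τ_allow))^(1/3) = (16·315000/(π·1.35×10^8))^(1/3) = 0.2282 m.

228 mm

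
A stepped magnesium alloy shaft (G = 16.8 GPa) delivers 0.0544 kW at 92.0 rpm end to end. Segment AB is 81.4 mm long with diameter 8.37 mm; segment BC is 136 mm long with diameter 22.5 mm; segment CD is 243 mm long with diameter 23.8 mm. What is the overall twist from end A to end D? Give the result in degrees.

3.51°

ω = 2π·92.0/60 = 9.634 rad/s, so T = P/ω = 0.0544×10³ / 9.634 = 5.647 N·m.
J_AB = π(0.00837)⁴/32 = 4.82×10^-10 m⁴; J_BC = π(0.0225)⁴/32 = 2.52×10^-8 m⁴; J_CD = π(0.0238)⁴/32 = 3.15×10^-8 m⁴.
θ = (T/G)·Σ L_i/J_i = (5.647/16.8×10⁹)·(0.0814/4.82×10^-10 + 0.136/2.52×10^-8 + 0.243/3.15×10^-8) = 0.06119 rad.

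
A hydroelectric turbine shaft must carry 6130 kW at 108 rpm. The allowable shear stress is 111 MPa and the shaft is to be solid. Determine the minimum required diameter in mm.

292 mm

ω = 2π·108/60 = 11.31 rad/s, so T = P/ω = 6130×10³ / 11.31 = 542000 N·m.
For a solid shaft τ_max = 16T/(πd³), so d = (16T/(π τ_allow))^(1/3) = (16·542000/(π·1.11×10^8))^(1/3) = 0.2919 m.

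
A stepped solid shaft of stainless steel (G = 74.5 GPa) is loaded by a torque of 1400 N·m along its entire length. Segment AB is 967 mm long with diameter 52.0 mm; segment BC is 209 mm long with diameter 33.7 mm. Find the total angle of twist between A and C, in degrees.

J_AB = π(0.0520)⁴/32 = 7.18×10^-7 m⁴; J_BC = π(0.0337)⁴/32 = 1.27×10^-7 m⁴.
θ = (T/G)·Σ L_i/J_i = (1400/74.5×10⁹)·(0.967/7.18×10^-7 + 0.209/1.27×10^-7) = 0.05633 rad.

3.23°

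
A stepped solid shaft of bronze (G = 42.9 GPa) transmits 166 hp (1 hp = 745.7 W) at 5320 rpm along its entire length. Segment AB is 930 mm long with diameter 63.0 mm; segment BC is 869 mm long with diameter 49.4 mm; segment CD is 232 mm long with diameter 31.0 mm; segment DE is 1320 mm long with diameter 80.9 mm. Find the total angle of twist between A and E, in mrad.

25.7 mrad

ω = 2π·5320/60 = 557.1 rad/s, so T = P/ω = 166×745.7 / 557.1 = 222.2 N·m.
J_AB = π(0.0630)⁴/32 = 1.55×10^-6 m⁴; J_BC = π(0.0494)⁴/32 = 5.85×10^-7 m⁴; J_CD = π(0.0310)⁴/32 = 9.07×10^-8 m⁴; J_DE = π(0.0809)⁴/32 = 4.21×10^-6 m⁴.
θ = (T/G)·Σ L_i/J_i = (222.2/42.9×10⁹)·(0.930/1.55×10^-6 + 0.869/5.85×10^-7 + 0.232/9.07×10^-8 + 1.32/4.21×10^-6) = 0.02569 rad.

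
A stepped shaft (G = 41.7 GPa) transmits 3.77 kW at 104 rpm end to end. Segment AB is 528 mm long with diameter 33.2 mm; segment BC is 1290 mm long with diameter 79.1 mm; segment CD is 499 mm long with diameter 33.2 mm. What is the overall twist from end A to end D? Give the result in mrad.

ω = 2π·104/60 = 10.89 rad/s, so T = P/ω = 3.77×10³ / 10.89 = 346.2 N·m.
J_AB = π(0.0332)⁴/32 = 1.19×10^-7 m⁴; J_BC = π(0.0791)⁴/32 = 3.84×10^-6 m⁴; J_CD = π(0.0332)⁴/32 = 1.19×10^-7 m⁴.
θ = (T/G)·Σ L_i/J_i = (346.2/41.7×10⁹)·(0.528/1.19×10^-7 + 1.29/3.84×10^-6 + 0.499/1.19×10^-7) = 0.07426 rad.

74.3 mrad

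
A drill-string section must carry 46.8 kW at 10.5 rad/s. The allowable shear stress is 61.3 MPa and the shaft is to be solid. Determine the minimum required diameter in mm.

71.8 mm

ω = 10.5 rad/s, so T = P/ω = 46.8×10³ / 10.50 = 4457 N·m.
For a solid shaft τ_max = 16T/(πd³), so d = (16T/(π τ_allow))^(1/3) = (16·4457/(π·6.13×10^7))^(1/3) = 0.07181 m.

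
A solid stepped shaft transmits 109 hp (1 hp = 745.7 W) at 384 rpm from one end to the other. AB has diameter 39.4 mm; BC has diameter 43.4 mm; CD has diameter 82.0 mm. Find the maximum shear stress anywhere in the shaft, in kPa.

ω = 2π·384/60 = 40.21 rad/s, so T = P/ω = 109×745.7 / 40.21 = 2021 N·m.
Under the same torque, τ_max = 16T/(πd³) is largest where d is smallest — segment AB (d = 39.4 mm).
τ_max = 16·2021/(π·(0.0394)³) = 1.683×10^8 Pa.

168000 kPa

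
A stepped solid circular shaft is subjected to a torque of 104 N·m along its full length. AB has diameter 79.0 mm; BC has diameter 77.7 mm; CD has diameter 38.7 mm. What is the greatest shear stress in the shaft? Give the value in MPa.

9.14 MPa

Under the same torque, τ_max = 16T/(πd³) is largest where d is smallest — segment CD (d = 38.7 mm).
τ_max = 16·104.0/(π·(0.0387)³) = 9.138×10^6 Pa.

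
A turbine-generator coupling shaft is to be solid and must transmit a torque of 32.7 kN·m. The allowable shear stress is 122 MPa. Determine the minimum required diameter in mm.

For a solid shaft τ_max = 16T/(πd³), so d = (16T/(π τ_allow))^(1/3) = (16·32700/(π·1.22×10^8))^(1/3) = 0.1109 m.

111 mm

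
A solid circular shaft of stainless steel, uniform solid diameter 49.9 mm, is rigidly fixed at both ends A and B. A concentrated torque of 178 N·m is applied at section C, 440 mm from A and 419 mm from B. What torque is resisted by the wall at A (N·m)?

With uniform GJ and both ends fixed, compatibility θ_AC = θ_CB gives T_A·a = T_B·b, together with T_A + T_B = T₀.
T_A = T₀·b/(a+b) = 178.0·419/859.0 = 86.82 N·m; T_B = 91.18 N·m.

86.8 N·m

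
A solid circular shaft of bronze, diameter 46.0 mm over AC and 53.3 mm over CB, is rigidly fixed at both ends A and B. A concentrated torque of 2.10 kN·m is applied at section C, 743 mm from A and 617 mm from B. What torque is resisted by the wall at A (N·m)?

Compatibility: T_A·a/J_AC = T_B·b/J_CB with T_A + T_B = T₀.
J_AC = 4.40×10^-7 m⁴, J_CB = 7.92×10^-7 m⁴, so T_A = T₀·(J_AC/a)/((J_AC/a)+(J_CB/b)) = 662.3 N·m, T_B = 1438 N·m.

662 N·m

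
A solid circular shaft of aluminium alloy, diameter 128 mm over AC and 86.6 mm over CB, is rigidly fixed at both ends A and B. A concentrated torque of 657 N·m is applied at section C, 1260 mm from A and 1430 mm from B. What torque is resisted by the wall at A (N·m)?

555 N·m

Compatibility: T_A·a/J_AC = T_B·b/J_CB with T_A + T_B = T₀.
J_AC = 2.64×10^-5 m⁴, J_CB = 5.52×10^-6 m⁴, so T_A = T₀·(J_AC/a)/((J_AC/a)+(J_CB/b)) = 554.6 N·m, T_B = 102.4 N·m.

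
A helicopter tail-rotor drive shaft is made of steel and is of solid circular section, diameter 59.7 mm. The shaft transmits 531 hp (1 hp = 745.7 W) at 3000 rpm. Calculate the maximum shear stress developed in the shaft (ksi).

4.38 ksi

ω = 2π·3000/60 = 314.2 rad/s, so T = P/ω = 531×745.7 / 314.2 = 1260 N·m.
J = πd⁴/32 = π(0.0597)⁴/32 = 1.247×10^-6 m⁴.
τ_max = T·r/J = 1260 × 0.0299 / 1.247×10^-6 = 3.017×10^7 Pa.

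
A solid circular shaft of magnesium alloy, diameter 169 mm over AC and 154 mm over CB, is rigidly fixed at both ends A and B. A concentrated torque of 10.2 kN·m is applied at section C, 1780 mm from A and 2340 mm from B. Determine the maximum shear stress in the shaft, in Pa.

Compatibility: T_A·a/J_AC = T_B·b/J_CB with T_A + T_B = T₀.
J_AC = 8.01×10^-5 m⁴, J_CB = 5.52×10^-5 m⁴, so T_A = T₀·(J_AC/a)/((J_AC/a)+(J_CB/b)) = 6691 N·m, T_B = 3509 N·m.
τ in each portion: τ_AC = 7.06×10^6 Pa, τ_CB = 4.89×10^6 Pa; maximum is in AC.
τ_max = T_AC·r/J = 6691·0.0845/8.01×10^-5 = 7.060×10^6 Pa.

7.06e6 Pa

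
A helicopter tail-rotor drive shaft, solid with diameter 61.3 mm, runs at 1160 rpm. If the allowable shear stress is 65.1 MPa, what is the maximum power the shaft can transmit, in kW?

J = πd⁴/32 = π(0.0613)⁴/32 = 1.386×10^-6 m⁴.
T_max = τ_allow·J/r = 6.51×10^7 × 1.386×10^-6 / 0.0307 = 2944 N·m.
ω = 2π·1160/60 = 121.5 rad/s, so P_max = T_max·ω = 3.577×10^5 W.

358 kW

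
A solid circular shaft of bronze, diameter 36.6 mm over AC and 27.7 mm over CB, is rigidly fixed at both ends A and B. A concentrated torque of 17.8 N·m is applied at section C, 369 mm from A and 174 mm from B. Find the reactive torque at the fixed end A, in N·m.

10.5 N·m

Compatibility: T_A·a/J_AC = T_B·b/J_CB with T_A + T_B = T₀.
J_AC = 1.76×10^-7 m⁴, J_CB = 5.78×10^-8 m⁴, so T_A = T₀·(J_AC/a)/((J_AC/a)+(J_CB/b)) = 10.50 N·m, T_B = 7.303 N·m.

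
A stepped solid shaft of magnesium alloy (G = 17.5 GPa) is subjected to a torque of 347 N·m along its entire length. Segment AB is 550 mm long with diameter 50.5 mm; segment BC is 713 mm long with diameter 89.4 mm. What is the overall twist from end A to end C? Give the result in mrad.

J_AB = π(0.0505)⁴/32 = 6.39×10^-7 m⁴; J_BC = π(0.0894)⁴/32 = 6.27×10^-6 m⁴.
θ = (T/G)·Σ L_i/J_i = (347.0/17.5×10⁹)·(0.550/6.39×10^-7 + 0.713/6.27×10^-6) = 0.01933 rad.

19.3 mrad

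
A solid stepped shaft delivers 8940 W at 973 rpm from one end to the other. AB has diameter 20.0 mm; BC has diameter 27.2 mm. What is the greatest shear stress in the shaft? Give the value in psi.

8100 psi

ω = 2π·973/60 = 101.9 rad/s, so T = P/ω = 8940 / 101.9 = 87.74 N·m.
Under the same torque, τ_max = 16T/(πd³) is largest where d is smallest — segment AB (d = 20.0 mm).
τ_max = 16·87.74/(π·(0.0200)³) = 5.586×10^7 Pa.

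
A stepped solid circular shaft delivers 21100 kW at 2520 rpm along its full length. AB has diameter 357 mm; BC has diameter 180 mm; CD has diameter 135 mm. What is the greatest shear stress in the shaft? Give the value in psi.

ω = 2π·2520/60 = 263.9 rad/s, so T = P/ω = 21100×10³ / 263.9 = 79960 N·m.
Under the same torque, τ_max = 16T/(πd³) is largest where d is smallest — segment CD (d = 135 mm).
τ_max = 16·79960/(π·(0.135)³) = 1.655×10^8 Pa.

24000 psi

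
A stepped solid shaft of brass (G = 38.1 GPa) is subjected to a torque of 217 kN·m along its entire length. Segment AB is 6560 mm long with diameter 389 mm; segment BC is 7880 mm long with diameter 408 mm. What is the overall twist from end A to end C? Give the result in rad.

0.0331 rad

J_AB = π(0.389)⁴/32 = 2.25×10^-3 m⁴; J_BC = π(0.408)⁴/32 = 2.72×10^-3 m⁴.
θ = (T/G)·Σ L_i/J_i = (217000/38.1×10⁹)·(6.56/2.25×10^-3 + 7.88/2.72×10^-3) = 0.03312 rad.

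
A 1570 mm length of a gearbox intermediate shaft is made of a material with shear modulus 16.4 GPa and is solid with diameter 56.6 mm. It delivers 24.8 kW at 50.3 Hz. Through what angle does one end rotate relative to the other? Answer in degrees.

ω = 2π·50.3 = 316.0 rad/s, so T = P/ω = 24.8×10³ / 316.0 = 78.47 N·m.
J = πd⁴/32 = π(0.0566)⁴/32 = 1.008×10^-6 m⁴.
θ = T·L/(G·J) = 78.47 × 1.57 / (16.4×10⁹ × 1.008×10^-6) = 7.456×10^-3 rad.

0.427°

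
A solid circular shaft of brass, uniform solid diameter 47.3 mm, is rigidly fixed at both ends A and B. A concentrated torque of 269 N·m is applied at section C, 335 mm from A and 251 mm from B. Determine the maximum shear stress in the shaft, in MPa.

With uniform GJ and both ends fixed, compatibility θ_AC = θ_CB gives T_A·a = T_B·b, together with T_A + T_B = T₀.
T_A = T₀·b/(a+b) = 269.0·251/586.0 = 115.2 N·m; T_B = 153.8 N·m.
τ in each portion: τ_AC = 5.55×10^6 Pa, τ_CB = 7.40×10^6 Pa; maximum is in CB.
τ_max = T_CB·r/J = 153.8·0.0236/4.91×10^-7 = 7.401×10^6 Pa.

7.40 MPa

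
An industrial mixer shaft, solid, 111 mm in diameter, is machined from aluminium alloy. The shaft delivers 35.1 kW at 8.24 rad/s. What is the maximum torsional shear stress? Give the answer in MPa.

15.9 MPa

ω = 8.24 rad/s, so T = P/ω = 35.1×10³ / 8.240 = 4260 N·m.
J = πd⁴/32 = π(0.111)⁴/32 = 1.490×10^-5 m⁴.
τ_max = T·r/J = 4260 × 0.0555 / 1.490×10^-5 = 1.586×10^7 Pa.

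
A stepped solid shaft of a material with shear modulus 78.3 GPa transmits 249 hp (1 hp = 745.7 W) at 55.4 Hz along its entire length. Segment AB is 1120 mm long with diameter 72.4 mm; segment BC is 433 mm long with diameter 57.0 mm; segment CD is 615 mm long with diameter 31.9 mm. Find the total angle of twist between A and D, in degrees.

2.69°

ω = 2π·55.4 = 348.1 rad/s, so T = P/ω = 249×745.7 / 348.1 = 533.4 N·m.
J_AB = π(0.0724)⁴/32 = 2.70×10^-6 m⁴; J_BC = π(0.0570)⁴/32 = 1.04×10^-6 m⁴; J_CD = π(0.0319)⁴/32 = 1.02×10^-7 m⁴.
θ = (T/G)·Σ L_i/J_i = (533.4/78.3×10⁹)·(1.12/2.70×10^-6 + 0.433/1.04×10^-6 + 0.615/1.02×10^-7) = 0.04689 rad.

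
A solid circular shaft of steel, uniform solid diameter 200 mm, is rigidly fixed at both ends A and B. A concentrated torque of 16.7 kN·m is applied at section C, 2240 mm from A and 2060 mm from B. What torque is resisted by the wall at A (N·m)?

8000 N·m

With uniform GJ and both ends fixed, compatibility θ_AC = θ_CB gives T_A·a = T_B·b, together with T_A + T_B = T₀.
T_A = T₀·b/(a+b) = 16700·2060/4300 = 8000 N·m; T_B = 8700 N·m.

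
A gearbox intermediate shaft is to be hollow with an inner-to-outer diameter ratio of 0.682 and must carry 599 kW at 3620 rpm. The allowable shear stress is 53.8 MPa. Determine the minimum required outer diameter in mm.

ω = 2π·3620/60 = 379.1 rad/s, so T = P/ω = 599×10³ / 379.1 = 1580 N·m.
For a hollow shaft with d_i/d_o = 0.682: τ_max = 16T/(π d_o³ (1−k⁴)), so d_o = [16T/(π τ_allow (1−k⁴))]^(1/3) = [16·1580/(π·5.38×10^7·0.7837)]^(1/3) = 0.05758 m.

57.6 mm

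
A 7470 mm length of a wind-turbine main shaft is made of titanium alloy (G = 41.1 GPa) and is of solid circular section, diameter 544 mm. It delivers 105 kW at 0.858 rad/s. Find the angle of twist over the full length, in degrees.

0.148°

ω = 0.858 rad/s, so T = P/ω = 105×10³ / 0.8580 = 122400 N·m.
J = πd⁴/32 = π(0.544)⁴/32 = 8.598×10^-3 m⁴.
θ = T·L/(G·J) = 122400 × 7.47 / (41.1×10⁹ × 8.598×10^-3) = 2.587×10^-3 rad.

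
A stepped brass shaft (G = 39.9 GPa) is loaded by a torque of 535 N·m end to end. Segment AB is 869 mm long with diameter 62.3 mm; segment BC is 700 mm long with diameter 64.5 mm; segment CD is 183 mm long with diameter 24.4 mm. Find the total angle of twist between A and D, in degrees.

J_AB = π(0.0623)⁴/32 = 1.48×10^-6 m⁴; J_BC = π(0.0645)⁴/32 = 1.70×10^-6 m⁴; J_CD = π(0.0244)⁴/32 = 3.48×10^-8 m⁴.
θ = (T/G)·Σ L_i/J_i = (535.0/39.9×10⁹)·(0.869/1.48×10^-6 + 0.700/1.70×10^-6 + 0.183/3.48×10^-8) = 0.08392 rad.

4.81°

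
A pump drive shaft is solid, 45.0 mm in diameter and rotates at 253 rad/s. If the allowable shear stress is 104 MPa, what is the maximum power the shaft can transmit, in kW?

J = πd⁴/32 = π(0.0450)⁴/32 = 4.026×10^-7 m⁴.
T_max = τ_allow·J/r = 1.04×10^8 × 4.026×10^-7 / 0.0225 = 1861 N·m.
ω = 253 rad/s, so P_max = T_max·ω = 4.708×10^5 W.

471 kW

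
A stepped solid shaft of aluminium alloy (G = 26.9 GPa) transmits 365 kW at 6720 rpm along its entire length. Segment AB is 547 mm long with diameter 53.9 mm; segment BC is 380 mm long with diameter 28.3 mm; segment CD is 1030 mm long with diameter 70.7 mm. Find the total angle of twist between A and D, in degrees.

ω = 2π·6720/60 = 703.7 rad/s, so T = P/ω = 365×10³ / 703.7 = 518.7 N·m.
J_AB = π(0.0539)⁴/32 = 8.29×10^-7 m⁴; J_BC = π(0.0283)⁴/32 = 6.30×10^-8 m⁴; J_CD = π(0.0707)⁴/32 = 2.45×10^-6 m⁴.
θ = (T/G)·Σ L_i/J_i = (518.7/26.9×10⁹)·(0.547/8.29×10^-7 + 0.380/6.30×10^-8 + 1.03/2.45×10^-6) = 0.1372 rad.

7.86°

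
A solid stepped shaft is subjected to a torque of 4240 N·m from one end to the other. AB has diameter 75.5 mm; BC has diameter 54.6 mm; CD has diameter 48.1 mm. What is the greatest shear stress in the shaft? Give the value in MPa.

Under the same torque, τ_max = 16T/(πd³) is largest where d is smallest — segment CD (d = 48.1 mm).
τ_max = 16·4240/(π·(0.0481)³) = 1.940×10^8 Pa.

194 MPa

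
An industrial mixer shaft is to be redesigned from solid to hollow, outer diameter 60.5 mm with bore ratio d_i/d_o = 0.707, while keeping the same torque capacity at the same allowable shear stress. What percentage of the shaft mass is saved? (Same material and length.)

39.4 %

Equal τ_max and T ⇒ the solid shaft needs d_s³ = d_o³(1−k⁴), so d_s = 60.5·(1−0.707⁴)^(1/3) = 54.97 mm.
Area ratio A_h/A_s = d_o²(1−k²)/d_s² = (1−k²)/(1−k⁴)^(2/3) = 0.6058.
Mass saving = 1 − 0.6058 = 39.4 %.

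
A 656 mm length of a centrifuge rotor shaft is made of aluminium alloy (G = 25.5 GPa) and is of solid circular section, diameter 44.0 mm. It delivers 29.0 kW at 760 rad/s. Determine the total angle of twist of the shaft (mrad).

ω = 760 rad/s, so T = P/ω = 29.0×10³ / 760.0 = 38.16 N·m.
J = πd⁴/32 = π(0.0440)⁴/32 = 3.680×10^-7 m⁴.
θ = T·L/(G·J) = 38.16 × 0.656 / (25.5×10⁹ × 3.680×10^-7) = 2.668×10^-3 rad.

2.67 mrad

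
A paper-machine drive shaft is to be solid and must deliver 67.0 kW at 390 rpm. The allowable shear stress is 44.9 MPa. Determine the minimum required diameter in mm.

ω = 2π·390/60 = 40.84 rad/s, so T = P/ω = 67.0×10³ / 40.84 = 1641 N·m.
For a solid shaft τ_max = 16T/(πd³), so d = (16T/(π τ_allow))^(1/3) = (16·1641/(π·4.49×10^7))^(1/3) = 0.05709 m.

57.1 mm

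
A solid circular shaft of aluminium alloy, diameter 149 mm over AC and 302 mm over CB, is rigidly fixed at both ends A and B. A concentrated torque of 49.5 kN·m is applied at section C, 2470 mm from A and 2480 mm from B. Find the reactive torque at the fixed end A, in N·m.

2780 N·m

Compatibility: T_A·a/J_AC = T_B·b/J_CB with T_A + T_B = T₀.
J_AC = 4.84×10^-5 m⁴, J_CB = 8.17×10^-4 m⁴, so T_A = T₀·(J_AC/a)/((J_AC/a)+(J_CB/b)) = 2780 N·m, T_B = 46720 N·m.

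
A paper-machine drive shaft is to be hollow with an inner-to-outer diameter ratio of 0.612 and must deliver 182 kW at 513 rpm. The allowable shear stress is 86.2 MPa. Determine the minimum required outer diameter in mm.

61.5 mm

ω = 2π·513/60 = 53.72 rad/s, so T = P/ω = 182×10³ / 53.72 = 3388 N·m.
For a hollow shaft with d_i/d_o = 0.612: τ_max = 16T/(π d_o³ (1−k⁴)), so d_o = [16T/(π τ_allow (1−k⁴))]^(1/3) = [16·3388/(π·8.62×10^7·0.8597)]^(1/3) = 0.06152 m.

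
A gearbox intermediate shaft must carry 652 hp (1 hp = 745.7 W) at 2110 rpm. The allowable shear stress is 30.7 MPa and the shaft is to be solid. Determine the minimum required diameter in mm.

71.5 mm

ω = 2π·2110/60 = 221.0 rad/s, so T = P/ω = 652×745.7 / 221.0 = 2200 N·m.
For a solid shaft τ_max = 16T/(πd³), so d = (16T/(π τ_allow))^(1/3) = (16·2200/(π·3.07×10^7))^(1/3) = 0.07147 m.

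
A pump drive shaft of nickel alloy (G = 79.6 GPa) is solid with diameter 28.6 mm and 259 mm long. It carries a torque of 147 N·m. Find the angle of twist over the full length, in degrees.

J = πd⁴/32 = π(0.0286)⁴/32 = 6.568×10^-8 m⁴.
θ = T·L/(G·J) = 147.0 × 0.259 / (79.6×10⁹ × 6.568×10^-8) = 7.282×10^-3 rad.

0.417°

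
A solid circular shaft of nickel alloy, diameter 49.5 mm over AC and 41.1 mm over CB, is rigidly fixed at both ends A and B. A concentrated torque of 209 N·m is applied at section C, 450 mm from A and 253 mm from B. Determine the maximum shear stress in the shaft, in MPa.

7.02 MPa

Compatibility: T_A·a/J_AC = T_B·b/J_CB with T_A + T_B = T₀.
J_AC = 5.89×10^-7 m⁴, J_CB = 2.80×10^-7 m⁴, so T_A = T₀·(J_AC/a)/((J_AC/a)+(J_CB/b)) = 113.3 N·m, T_B = 95.74 N·m.
τ in each portion: τ_AC = 4.76×10^6 Pa, τ_CB = 7.02×10^6 Pa; maximum is in CB.
τ_max = T_CB·r/J = 95.74·0.0206/2.80×10^-7 = 7.023×10^6 Pa.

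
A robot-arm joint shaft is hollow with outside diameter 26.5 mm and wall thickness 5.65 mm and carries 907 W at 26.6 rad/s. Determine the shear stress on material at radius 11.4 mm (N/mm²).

ω = 26.6 rad/s, so T = P/ω = 907 / 26.60 = 34.10 N·m.
J = π(d_o⁴ − d_i⁴)/32 = π(0.0265⁴ − 0.0152⁴)/32 = 4.317×10^-8 m⁴.
Shear stress varies linearly with radius: τ = T·r/J = 34.10 × 0.0114 / 4.317×10^-8 = 9.003×10^6 Pa.

9.00 N/mm²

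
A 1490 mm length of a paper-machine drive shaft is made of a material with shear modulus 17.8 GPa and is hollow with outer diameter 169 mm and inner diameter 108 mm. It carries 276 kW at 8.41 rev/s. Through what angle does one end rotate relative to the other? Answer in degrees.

ω = 2π·8.41 = 52.84 rad/s, so T = P/ω = 276×10³ / 52.84 = 5223 N·m.
J = π(d_o⁴ − d_i⁴)/32 = π(0.169⁴ − 0.108⁴)/32 = 6.673×10^-5 m⁴.
θ = T·L/(G·J) = 5223 × 1.49 / (17.8×10⁹ × 6.673×10^-5) = 6.552×10^-3 rad.

0.375°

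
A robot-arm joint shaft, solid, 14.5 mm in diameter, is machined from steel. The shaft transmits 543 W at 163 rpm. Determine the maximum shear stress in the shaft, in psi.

ω = 2π·163/60 = 17.07 rad/s, so T = P/ω = 543 / 17.07 = 31.81 N·m.
J = πd⁴/32 = π(0.0145)⁴/32 = 4.340×10^-9 m⁴.
τ_max = T·r/J = 31.81 × 0.00725 / 4.340×10^-9 = 5.314×10^7 Pa.

7710 psi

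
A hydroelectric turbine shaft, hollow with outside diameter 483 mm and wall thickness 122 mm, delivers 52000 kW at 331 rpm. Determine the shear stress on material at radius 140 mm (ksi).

6.06 ksi

ω = 2π·331/60 = 34.66 rad/s, so T = P/ω = 52000×10³ / 34.66 = 1.500e6 N·m.
J = π(d_o⁴ − d_i⁴)/32 = π(0.483⁴ − 0.239⁴)/32 = 5.023×10^-3 m⁴.
Shear stress varies linearly with radius: τ = T·r/J = 1.500e6 × 0.140 / 5.023×10^-3 = 4.182×10^7 Pa.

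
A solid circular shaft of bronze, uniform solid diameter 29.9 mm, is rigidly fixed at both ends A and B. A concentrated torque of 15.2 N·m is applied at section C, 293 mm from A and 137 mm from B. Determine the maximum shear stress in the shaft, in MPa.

With uniform GJ and both ends fixed, compatibility θ_AC = θ_CB gives T_A·a = T_B·b, together with T_A + T_B = T₀.
T_A = T₀·b/(a+b) = 15.20·137/430.0 = 4.843 N·m; T_B = 10.36 N·m.
τ in each portion: τ_AC = 9.23×10^5 Pa, τ_CB = 1.97×10^6 Pa; maximum is in CB.
τ_max = T_CB·r/J = 10.36·0.0149/7.85×10^-8 = 1.973×10^6 Pa.

1.97 MPa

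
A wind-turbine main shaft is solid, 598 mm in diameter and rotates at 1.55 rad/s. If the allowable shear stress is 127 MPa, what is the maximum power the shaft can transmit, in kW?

J = πd⁴/32 = π(0.598)⁴/32 = 0.01255 m⁴.
T_max = τ_allow·J/r = 1.27×10^8 × 0.01255 / 0.299 = 5.333e6 N·m.
ω = 1.55 rad/s, so P_max = T_max·ω = 8.265×10^6 W.

8270 kW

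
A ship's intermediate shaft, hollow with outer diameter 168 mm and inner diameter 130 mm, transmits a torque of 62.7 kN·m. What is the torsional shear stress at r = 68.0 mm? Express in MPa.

J = π(d_o⁴ − d_i⁴)/32 = π(0.168⁴ − 0.130⁴)/32 = 5.017×10^-5 m⁴.
Shear stress varies linearly with radius: τ = T·r/J = 62700 × 0.0680 / 5.017×10^-5 = 8.499×10^7 Pa.

85.0 MPa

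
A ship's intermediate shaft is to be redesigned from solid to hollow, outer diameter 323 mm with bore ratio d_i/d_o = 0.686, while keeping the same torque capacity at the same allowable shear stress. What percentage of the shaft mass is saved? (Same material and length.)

37.4 %

Equal τ_max and T ⇒ the solid shaft needs d_s³ = d_o³(1−k⁴), so d_s = 323·(1−0.686⁴)^(1/3) = 297.1 mm.
Area ratio A_h/A_s = d_o²(1−k²)/d_s² = (1−k²)/(1−k⁴)^(2/3) = 0.6256.
Mass saving = 1 − 0.6256 = 37.4 %.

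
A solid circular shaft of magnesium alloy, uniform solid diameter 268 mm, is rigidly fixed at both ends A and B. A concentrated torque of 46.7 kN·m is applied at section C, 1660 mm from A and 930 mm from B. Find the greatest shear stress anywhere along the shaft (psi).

1150 psi

With uniform GJ and both ends fixed, compatibility θ_AC = θ_CB gives T_A·a = T_B·b, together with T_A + T_B = T₀.
T_A = T₀·b/(a+b) = 46700·930/2590 = 16770 N·m; T_B = 29930 N·m.
τ in each portion: τ_AC = 4.44×10^6 Pa, τ_CB = 7.92×10^6 Pa; maximum is in CB.
τ_max = T_CB·r/J = 29930·0.134/5.06×10^-4 = 7.919×10^6 Pa.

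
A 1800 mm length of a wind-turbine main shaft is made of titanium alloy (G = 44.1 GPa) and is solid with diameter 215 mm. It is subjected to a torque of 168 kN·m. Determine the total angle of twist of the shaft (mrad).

J = πd⁴/32 = π(0.215)⁴/32 = 2.098×10^-4 m⁴.
θ = T·L/(G·J) = 168000 × 1.80 / (44.1×10⁹ × 2.098×10^-4) = 0.03269 rad.

32.7 mrad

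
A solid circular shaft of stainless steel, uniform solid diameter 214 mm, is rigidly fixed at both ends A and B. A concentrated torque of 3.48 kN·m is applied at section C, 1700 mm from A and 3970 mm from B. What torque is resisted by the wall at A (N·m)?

With uniform GJ and both ends fixed, compatibility θ_AC = θ_CB gives T_A·a = T_B·b, together with T_A + T_B = T₀.
T_A = T₀·b/(a+b) = 3480·3970/5670 = 2437 N·m; T_B = 1043 N·m.

2440 N·m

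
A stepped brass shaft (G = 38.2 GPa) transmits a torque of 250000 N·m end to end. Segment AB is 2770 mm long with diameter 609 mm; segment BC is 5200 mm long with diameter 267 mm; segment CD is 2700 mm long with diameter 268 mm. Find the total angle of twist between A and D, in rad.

0.104 rad

J_AB = π(0.609)⁴/32 = 0.0135 m⁴; J_BC = π(0.267)⁴/32 = 4.99×10^-4 m⁴; J_CD = π(0.268)⁴/32 = 5.06×10^-4 m⁴.
θ = (T/G)·Σ L_i/J_i = (250000/38.2×10⁹)·(2.77/0.0135 + 5.20/4.99×10^-4 + 2.70/5.06×10^-4) = 0.1044 rad.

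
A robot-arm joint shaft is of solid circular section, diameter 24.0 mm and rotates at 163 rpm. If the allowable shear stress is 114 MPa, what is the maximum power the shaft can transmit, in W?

J = πd⁴/32 = π(0.0240)⁴/32 = 3.257×10^-8 m⁴.
T_max = τ_allow·J/r = 1.14×10^8 × 3.257×10^-8 / 0.0120 = 309.4 N·m.
ω = 2π·163/60 = 17.07 rad/s, so P_max = T_max·ω = 5282 W.

5280 W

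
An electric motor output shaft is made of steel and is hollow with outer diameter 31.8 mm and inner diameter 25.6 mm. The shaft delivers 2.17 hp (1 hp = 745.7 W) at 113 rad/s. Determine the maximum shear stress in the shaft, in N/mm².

ω = 113 rad/s, so T = P/ω = 2.17×745.7 / 113.0 = 14.32 N·m.
J = π(d_o⁴ − d_i⁴)/32 = π(0.0318⁴ − 0.0256⁴)/32 = 5.823×10^-8 m⁴.
τ_max = T·r/J = 14.32 × 0.0159 / 5.823×10^-8 = 3.910×10^6 Pa.

3.91 N/mm²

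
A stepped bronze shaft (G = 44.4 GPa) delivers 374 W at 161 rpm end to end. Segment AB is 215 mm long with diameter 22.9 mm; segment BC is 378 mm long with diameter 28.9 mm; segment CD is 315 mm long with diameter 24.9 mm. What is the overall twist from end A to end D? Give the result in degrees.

ω = 2π·161/60 = 16.86 rad/s, so T = P/ω = 374 / 16.86 = 22.18 N·m.
J_AB = π(0.0229)⁴/32 = 2.70×10^-8 m⁴; J_BC = π(0.0289)⁴/32 = 6.85×10^-8 m⁴; J_CD = π(0.0249)⁴/32 = 3.77×10^-8 m⁴.
θ = (T/G)·Σ L_i/J_i = (22.18/44.4×10⁹)·(0.215/2.70×10^-8 + 0.378/6.85×10^-8 + 0.315/3.77×10^-8) = 0.01091 rad.

0.625°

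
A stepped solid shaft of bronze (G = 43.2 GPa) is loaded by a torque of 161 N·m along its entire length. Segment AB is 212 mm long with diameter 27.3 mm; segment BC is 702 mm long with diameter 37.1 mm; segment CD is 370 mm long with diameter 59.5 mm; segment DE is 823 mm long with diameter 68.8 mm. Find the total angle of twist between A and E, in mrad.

31.1 mrad

J_AB = π(0.0273)⁴/32 = 5.45×10^-8 m⁴; J_BC = π(0.0371)⁴/32 = 1.86×10^-7 m⁴; J_CD = π(0.0595)⁴/32 = 1.23×10^-6 m⁴; J_DE = π(0.0688)⁴/32 = 2.20×10^-6 m⁴.
θ = (T/G)·Σ L_i/J_i = (161.0/43.2×10⁹)·(0.212/5.45×10^-8 + 0.702/1.86×10^-7 + 0.370/1.23×10^-6 + 0.823/2.20×10^-6) = 0.03107 rad.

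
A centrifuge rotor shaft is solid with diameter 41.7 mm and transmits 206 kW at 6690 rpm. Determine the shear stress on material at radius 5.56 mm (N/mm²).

ω = 2π·6690/60 = 700.6 rad/s, so T = P/ω = 206×10³ / 700.6 = 294.0 N·m.
J = πd⁴/32 = π(0.0417)⁴/32 = 2.969×10^-7 m⁴.
Shear stress varies linearly with radius: τ = T·r/J = 294.0 × 0.00556 / 2.969×10^-7 = 5.507×10^6 Pa.

5.51 N/mm²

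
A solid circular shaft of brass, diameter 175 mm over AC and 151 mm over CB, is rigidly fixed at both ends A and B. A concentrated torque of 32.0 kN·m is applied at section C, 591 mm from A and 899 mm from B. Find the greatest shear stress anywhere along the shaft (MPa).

22.3 MPa

Compatibility: T_A·a/J_AC = T_B·b/J_CB with T_A + T_B = T₀.
J_AC = 9.21×10^-5 m⁴, J_CB = 5.10×10^-5 m⁴, so T_A = T₀·(J_AC/a)/((J_AC/a)+(J_CB/b)) = 23450 N·m, T_B = 8547 N·m.
τ in each portion: τ_AC = 2.23×10^7 Pa, τ_CB = 1.26×10^7 Pa; maximum is in AC.
τ_max = T_AC·r/J = 23450·0.0875/9.21×10^-5 = 2.229×10^7 Pa.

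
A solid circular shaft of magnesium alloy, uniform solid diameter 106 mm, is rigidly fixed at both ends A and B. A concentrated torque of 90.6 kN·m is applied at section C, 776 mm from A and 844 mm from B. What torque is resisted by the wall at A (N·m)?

With uniform GJ and both ends fixed, compatibility θ_AC = θ_CB gives T_A·a = T_B·b, together with T_A + T_B = T₀.
T_A = T₀·b/(a+b) = 90600·844/1620 = 47200 N·m; T_B = 43400 N·m.

47200 N·m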